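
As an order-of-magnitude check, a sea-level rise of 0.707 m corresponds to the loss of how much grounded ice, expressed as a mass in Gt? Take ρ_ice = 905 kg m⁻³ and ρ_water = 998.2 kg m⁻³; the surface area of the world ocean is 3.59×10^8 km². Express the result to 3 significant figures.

Required water volume = Δh × A = 0.707 m × 3.59×10^14 m² = 2.538×10^14 m³.
ρ_w = 998.2 kg m⁻³, so the mass of water = 2.538×10^14 m³ × 998.2 kg m⁻³ = 2.534×10^17 kg = 2.53×10^5 Gt (and the same mass of ice, by conservation).

≈ 2.53×10^5 Gt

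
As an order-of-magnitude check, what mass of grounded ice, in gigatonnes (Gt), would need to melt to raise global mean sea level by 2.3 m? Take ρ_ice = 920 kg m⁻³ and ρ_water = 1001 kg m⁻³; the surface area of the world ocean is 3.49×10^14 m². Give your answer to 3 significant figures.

Required water volume = Δh × A = 2.3 m × 3.49×10^14 m² = 8.027×10^14 m³.
ρ_w = 1001 kg m⁻³, so the mass of water = 8.027×10^14 m³ × 1001 kg m⁻³ = 8.035×10^17 kg = 8.04×10^5 Gt (and the same mass of ice, by conservation).

≈ 8.04×10^5 Gt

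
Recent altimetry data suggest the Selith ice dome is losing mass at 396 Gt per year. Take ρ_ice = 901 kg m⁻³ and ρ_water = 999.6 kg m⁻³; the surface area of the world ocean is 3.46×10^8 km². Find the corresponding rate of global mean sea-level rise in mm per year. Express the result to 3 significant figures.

ρ_w = 999.6 kg m⁻³. Annual water volume added = 396 Gt / ρ_w = 3.960×10^14 kg / 999.6 kg m⁻³ = 3.962×10^11 m³.
Δh per year = 3.962×10^11 / 3.46×10^14 = 1.14×10^-3 m = 1.14 mm.

≈ 1.14 mm/yr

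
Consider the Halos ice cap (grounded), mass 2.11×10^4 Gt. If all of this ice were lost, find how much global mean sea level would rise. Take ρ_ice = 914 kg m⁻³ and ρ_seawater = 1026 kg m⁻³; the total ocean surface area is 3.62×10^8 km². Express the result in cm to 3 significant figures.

Halos: 2.11×10^4 Gt = 2.110×10^16 kg; dividing by ρ_w = 1026 kg m⁻³ gives 2.057×10^13 m³ of water.
Spread over 3.62×10^14 m² of ocean, Δh = 2.057×10^13 / 3.62×10^14 = 0.0568 m = 5.68 cm.

≈ 5.68 cm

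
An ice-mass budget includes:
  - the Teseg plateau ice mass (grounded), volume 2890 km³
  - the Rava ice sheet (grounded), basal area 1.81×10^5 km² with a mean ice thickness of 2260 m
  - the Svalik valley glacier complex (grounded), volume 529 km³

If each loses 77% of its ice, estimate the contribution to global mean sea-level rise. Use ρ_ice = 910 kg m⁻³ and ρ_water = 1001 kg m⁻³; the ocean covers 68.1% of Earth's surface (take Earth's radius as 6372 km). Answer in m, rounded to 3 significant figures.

≈ 0.831 m

Teseg: 0.77 × 2890 km³ × (910/1001) = 2023 km³ of water.
Rava: ice volume = 1.81×10^5 km² × 2260 m = 4.091×10^5 km³; 0.77 × 4.091×10^5 × (910/1001) = 2.863×10^5 km³ of water.
Svalik: 0.77 × 529 km³ × (910/1001) = 370.3 km³ of water.
Total added water ≈ 2.887×10^14 m³ over 3.47×10^14 m² → Δh = 0.831 m.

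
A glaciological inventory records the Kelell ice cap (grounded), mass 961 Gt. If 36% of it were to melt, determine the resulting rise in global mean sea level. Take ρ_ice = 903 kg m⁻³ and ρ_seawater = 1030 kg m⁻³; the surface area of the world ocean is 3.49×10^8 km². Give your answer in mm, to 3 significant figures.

Kelell: 0.36 × 961 Gt = 3.460×10^14 kg; dividing by ρ_w = 1030 kg m⁻³ gives 3.359×10^11 m³ of water.
Spread over 3.49×10^14 m² of ocean, Δh = 3.359×10^11 / 3.49×10^14 = 9.62×10^-4 m = 0.962 mm.

≈ 0.962 mm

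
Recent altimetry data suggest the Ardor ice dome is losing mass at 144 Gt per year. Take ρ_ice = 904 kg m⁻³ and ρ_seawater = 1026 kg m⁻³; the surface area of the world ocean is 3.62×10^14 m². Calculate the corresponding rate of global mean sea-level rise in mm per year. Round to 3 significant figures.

≈ 0.388 mm/yr

ρ_w = 1026 kg m⁻³. Annual water volume added = 144 Gt / ρ_w = 1.440×10^14 kg / 1026 kg m⁻³ = 1.404×10^11 m³.
Δh per year = 1.404×10^11 / 3.62×10^14 = 3.88×10^-4 m = 0.388 mm.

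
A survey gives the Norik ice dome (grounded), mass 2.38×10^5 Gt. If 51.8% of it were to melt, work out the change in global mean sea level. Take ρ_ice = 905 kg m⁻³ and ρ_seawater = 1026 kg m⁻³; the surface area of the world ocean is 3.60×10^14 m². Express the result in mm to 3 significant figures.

≈ 334 mm

Norik: 0.518 × 2.38×10^5 Gt = 1.233×10^17 kg; dividing by ρ_w = 1026 kg m⁻³ gives 1.202×10^14 m³ of water.
Spread over 3.60×10^14 m² of ocean, Δh = 1.202×10^14 / 3.60×10^14 = 0.334 m = 334 mm.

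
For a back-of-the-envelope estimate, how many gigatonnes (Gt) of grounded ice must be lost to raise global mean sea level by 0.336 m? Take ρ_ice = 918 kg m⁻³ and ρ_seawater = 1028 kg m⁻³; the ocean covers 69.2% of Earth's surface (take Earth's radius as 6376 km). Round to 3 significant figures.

≈ 1.22×10^5 Gt

Required water volume = Δh × A = 0.336 m × 3.54×10^14 m² = 1.188×10^14 m³.
ρ_w = 1028 kg m⁻³, so the mass of water = 1.188×10^14 m³ × 1028 kg m⁻³ = 1.221×10^17 kg = 1.22×10^5 Gt (and the same mass of ice, by conservation).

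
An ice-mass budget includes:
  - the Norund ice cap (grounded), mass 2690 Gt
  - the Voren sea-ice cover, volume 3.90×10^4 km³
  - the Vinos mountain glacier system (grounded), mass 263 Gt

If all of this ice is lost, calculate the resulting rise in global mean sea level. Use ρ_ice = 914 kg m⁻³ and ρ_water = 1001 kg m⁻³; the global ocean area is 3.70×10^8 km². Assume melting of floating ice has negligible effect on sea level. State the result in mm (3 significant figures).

Norund: 2690 Gt = 2.690×10^15 kg; dividing by ρ_w = 1001 kg m⁻³ gives 2.687×10^12 m³ of water.
The Voren sea-ice cover is floating and already displaces its own weight of water, so its melt adds essentially nothing to sea level.
Vinos: 263 Gt = 2.630×10^14 kg; dividing by ρ_w = 1001 kg m⁻³ gives 2.627×10^11 m³ of water.
Total added water ≈ 2.950×10^12 m³ over 3.70×10^14 m² → Δh = 7.97×10^-3 m = 7.97 mm.

≈ 7.97 mm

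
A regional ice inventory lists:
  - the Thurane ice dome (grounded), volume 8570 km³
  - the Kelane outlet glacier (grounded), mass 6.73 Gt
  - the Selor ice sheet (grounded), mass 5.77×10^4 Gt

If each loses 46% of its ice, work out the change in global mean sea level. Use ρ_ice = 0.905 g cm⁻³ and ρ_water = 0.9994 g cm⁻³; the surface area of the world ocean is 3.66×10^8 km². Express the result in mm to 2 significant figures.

≈ 82 mm

Thurane: 0.46 × 8570 km³ × (905/999.4) = 3570 km³ of water.
Kelane: 0.46 × 6.73 Gt = 3.096×10^12 kg; dividing by ρ_w = 0.9994 g cm⁻³ = 999.4 kg m⁻³ gives 3.098×10^9 m³ of water.
Selor: 0.46 × 5.77×10^4 Gt = 2.654×10^16 kg; dividing by ρ_w = 999.4 kg m⁻³ gives 2.656×10^13 m³ of water.
Total added water ≈ 3.013×10^13 m³ over 3.66×10^14 m² → Δh = 0.0823 m = 82 mm.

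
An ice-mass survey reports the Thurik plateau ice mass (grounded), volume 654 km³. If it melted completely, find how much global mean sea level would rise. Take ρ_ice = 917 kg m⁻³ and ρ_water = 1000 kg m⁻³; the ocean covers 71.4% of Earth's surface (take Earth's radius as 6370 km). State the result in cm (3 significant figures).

≈ 0.165 cm

Thurik: 654 km³ × (917/1000) = 599.7 km³ of water.
Spread over 3.64×10^14 m² of ocean, Δh = 5.997×10^11 / 3.64×10^14 = 1.65×10^-3 m = 0.165 cm.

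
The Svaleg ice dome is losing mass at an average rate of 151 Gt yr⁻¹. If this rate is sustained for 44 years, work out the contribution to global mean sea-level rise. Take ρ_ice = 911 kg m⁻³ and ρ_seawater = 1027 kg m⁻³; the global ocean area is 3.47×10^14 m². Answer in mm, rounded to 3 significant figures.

Total mass lost = 151 Gt/yr × 44 yr = 6644 Gt = 6.644×10^15 kg.
ρ_w = 1027 kg m⁻³, so water volume = 6.644×10^15 / 1027 = 6.469×10^12 m³.
Δh = 6.469×10^12 / 3.47×10^14 = 0.0186 m = 18.6 mm.

≈ 18.6 mm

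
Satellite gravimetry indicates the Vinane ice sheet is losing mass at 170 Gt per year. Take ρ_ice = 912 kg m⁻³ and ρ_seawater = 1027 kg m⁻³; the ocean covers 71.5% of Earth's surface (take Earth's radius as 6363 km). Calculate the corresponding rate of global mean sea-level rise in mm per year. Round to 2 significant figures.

≈ 0.46 mm/yr

ρ_w = 1027 kg m⁻³. Annual water volume added = 170 Gt / ρ_w = 1.700×10^14 kg / 1027 kg m⁻³ = 1.655×10^11 m³.
Δh per year = 1.655×10^11 / 3.64×10^14 = 4.55×10^-4 m = 0.46 mm.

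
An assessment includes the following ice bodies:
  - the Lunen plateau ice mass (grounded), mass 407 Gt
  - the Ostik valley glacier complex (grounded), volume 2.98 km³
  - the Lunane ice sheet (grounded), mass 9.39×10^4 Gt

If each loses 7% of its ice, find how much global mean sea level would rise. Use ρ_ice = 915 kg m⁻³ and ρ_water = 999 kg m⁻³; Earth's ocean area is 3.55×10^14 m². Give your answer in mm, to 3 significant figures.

≈ 18.6 mm

Lunen: 0.07 × 407 Gt = 2.849×10^13 kg; dividing by ρ_w = 999 kg m⁻³ gives 2.852×10^10 m³ of water.
Ostik: 0.07 × 2.98 km³ × (915/999) = 0.1911 km³ of water.
Lunane: 0.07 × 9.39×10^4 Gt = 6.573×10^15 kg; dividing by ρ_w = 999 kg m⁻³ gives 6.580×10^12 m³ of water.
Total added water ≈ 6.608×10^12 m³ over 3.55×10^14 m² → Δh = 0.0186 m = 18.6 mm.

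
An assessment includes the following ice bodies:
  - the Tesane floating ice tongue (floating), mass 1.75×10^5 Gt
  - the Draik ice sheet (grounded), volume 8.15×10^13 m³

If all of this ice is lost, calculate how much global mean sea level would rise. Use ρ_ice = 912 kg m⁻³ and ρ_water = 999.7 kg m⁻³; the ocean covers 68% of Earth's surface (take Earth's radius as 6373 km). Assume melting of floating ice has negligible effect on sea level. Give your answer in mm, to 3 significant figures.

≈ 214 mm

The Tesane floating ice tongue is floating and already displaces its own weight of water, so its melt adds essentially nothing to sea level.
Draik: 8.15×10^13 m³ × (912/999.7) = 7.435×10^13 m³ of water.
Total added water ≈ 7.435×10^13 m³ over 3.47×10^14 m² → Δh = 0.214 m = 214 mm.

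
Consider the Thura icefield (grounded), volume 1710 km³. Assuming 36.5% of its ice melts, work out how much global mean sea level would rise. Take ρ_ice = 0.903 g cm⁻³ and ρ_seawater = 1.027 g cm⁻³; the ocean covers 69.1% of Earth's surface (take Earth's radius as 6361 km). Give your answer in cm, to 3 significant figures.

≈ 0.156 cm

Thura: 0.365 × 1710 km³ × (903/1027) = 548.8 km³ of water.
Spread over 3.51×10^14 m² of ocean, Δh = 5.488×10^11 / 3.51×10^14 = 1.56×10^-3 m = 0.156 cm.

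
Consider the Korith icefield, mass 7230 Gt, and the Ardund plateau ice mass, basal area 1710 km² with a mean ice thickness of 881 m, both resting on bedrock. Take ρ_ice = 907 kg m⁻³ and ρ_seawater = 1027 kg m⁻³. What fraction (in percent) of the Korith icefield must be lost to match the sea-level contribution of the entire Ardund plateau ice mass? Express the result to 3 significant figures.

≈ 18.9 %

Equal sea-level rise means equal mass of meltwater, i.e. equal mass of ice lost.
Ice mass of Ardund: 1.366×10^15 kg; ice mass of Korith: 7.230×10^15 kg.
Fraction required = 1.366×10^15 / 7.230×10^15 = 0.189 → 18.9 %.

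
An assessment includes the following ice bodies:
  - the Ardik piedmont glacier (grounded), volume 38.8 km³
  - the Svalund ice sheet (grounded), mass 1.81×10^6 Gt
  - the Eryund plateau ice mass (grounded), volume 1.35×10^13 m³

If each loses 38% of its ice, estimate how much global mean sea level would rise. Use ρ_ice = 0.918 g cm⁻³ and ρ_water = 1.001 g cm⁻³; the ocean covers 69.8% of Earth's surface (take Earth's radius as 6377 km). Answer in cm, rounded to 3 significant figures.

≈ 194 cm

Ardik: 0.38 × 38.8 km³ × (918/1001) = 13.52 km³ of water.
Svalund: 0.38 × 1.81×10^6 Gt = 6.878×10^17 kg; dividing by ρ_w = 1.001 g cm⁻³ = 1001 kg m⁻³ gives 6.871×10^14 m³ of water.
Eryund: 0.38 × 1.35×10^13 m³ × (918/1001) = 4.705×10^12 m³ of water.
Total added water ≈ 6.918×10^14 m³ over 3.57×10^14 m² → Δh = 1.94 m = 194 cm.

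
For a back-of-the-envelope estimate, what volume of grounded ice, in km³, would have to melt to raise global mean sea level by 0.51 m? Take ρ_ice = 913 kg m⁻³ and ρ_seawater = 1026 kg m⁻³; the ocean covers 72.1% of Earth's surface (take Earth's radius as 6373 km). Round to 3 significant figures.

≈ 2.11×10^5 km³

Required water volume = Δh × A = 0.51 m × 3.68×10^14 m² = 1.877×10^14 m³ = 1.877×10^5 km³.
Ice volume = water volume × ρ_w/ρ_ice = 1.877×10^5 × 1026/913 = 2.11×10^5 km³.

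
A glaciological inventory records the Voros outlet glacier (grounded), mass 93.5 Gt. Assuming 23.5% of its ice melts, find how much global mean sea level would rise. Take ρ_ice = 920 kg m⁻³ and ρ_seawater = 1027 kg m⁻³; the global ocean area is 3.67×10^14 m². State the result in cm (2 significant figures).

Voros: 0.235 × 93.5 Gt = 2.197×10^13 kg; dividing by ρ_w = 1027 kg m⁻³ gives 2.139×10^10 m³ of water.
Spread over 3.67×10^14 m² of ocean, Δh = 2.139×10^10 / 3.67×10^14 = 5.83×10^-5 m = 5.8×10^-3 cm.

≈ 5.8×10^-3 cm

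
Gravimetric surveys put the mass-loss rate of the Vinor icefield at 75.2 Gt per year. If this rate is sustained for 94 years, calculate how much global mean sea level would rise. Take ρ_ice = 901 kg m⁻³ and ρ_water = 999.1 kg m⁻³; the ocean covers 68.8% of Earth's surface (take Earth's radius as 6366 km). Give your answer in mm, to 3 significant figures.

≈ 20.2 mm

Total mass lost = 75.2 Gt/yr × 94 yr = 7069 Gt = 7.069×10^15 kg.
ρ_w = 999.1 kg m⁻³, so water volume = 7.069×10^15 / 999.1 = 7.075×10^12 m³.
Δh = 7.075×10^12 / 3.50×10^14 = 0.0202 m = 20.2 mm.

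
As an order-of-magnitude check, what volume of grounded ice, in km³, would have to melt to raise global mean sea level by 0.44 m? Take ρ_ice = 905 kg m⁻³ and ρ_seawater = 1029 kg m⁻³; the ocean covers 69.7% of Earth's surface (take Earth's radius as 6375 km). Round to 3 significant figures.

≈ 1.78×10^5 km³

Required water volume = Δh × A = 0.44 m × 3.56×10^14 m² = 1.566×10^14 m³ = 1.566×10^5 km³.
Ice volume = water volume × ρ_w/ρ_ice = 1.566×10^5 × 1029/905 = 1.78×10^5 km³.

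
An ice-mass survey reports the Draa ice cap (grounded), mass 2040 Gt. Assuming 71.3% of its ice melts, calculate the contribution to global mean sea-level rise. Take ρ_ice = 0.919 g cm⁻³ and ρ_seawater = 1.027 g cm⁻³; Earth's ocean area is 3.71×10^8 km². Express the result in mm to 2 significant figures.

Draa: 0.713 × 2040 Gt = 1.455×10^15 kg; dividing by ρ_w = 1.027 g cm⁻³ = 1027 kg m⁻³ gives 1.416×10^12 m³ of water.
Spread over 3.71×10^14 m² of ocean, Δh = 1.416×10^12 / 3.71×10^14 = 3.82×10^-3 m = 3.8 mm.

≈ 3.8 mm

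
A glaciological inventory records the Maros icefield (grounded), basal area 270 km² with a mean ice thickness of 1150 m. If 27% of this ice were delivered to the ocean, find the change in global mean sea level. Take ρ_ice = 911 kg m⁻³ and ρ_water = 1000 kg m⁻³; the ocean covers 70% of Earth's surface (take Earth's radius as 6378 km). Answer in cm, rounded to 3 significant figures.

Maros: ice volume = 270 km² × 1150 m = 310.5 km³; 0.27 × 310.5 × (911/1000) = 76.37 km³ of water.
Spread over 3.58×10^14 m² of ocean, Δh = 7.637×10^10 / 3.58×10^14 = 2.13×10^-4 m = 0.0213 cm.

≈ 0.0213 cm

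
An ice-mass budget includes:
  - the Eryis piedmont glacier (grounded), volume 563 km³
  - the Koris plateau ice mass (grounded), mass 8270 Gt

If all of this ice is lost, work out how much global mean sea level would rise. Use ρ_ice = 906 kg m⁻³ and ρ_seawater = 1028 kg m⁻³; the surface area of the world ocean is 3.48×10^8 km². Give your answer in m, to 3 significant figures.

≈ 0.0245 m

Eryis: 563 km³ × (906/1028) = 496.2 km³ of water.
Koris: 8270 Gt = 8.270×10^15 kg; dividing by ρ_w = 1028 kg m⁻³ gives 8.045×10^12 m³ of water.
Total added water ≈ 8.541×10^12 m³ over 3.48×10^14 m² → Δh = 0.0245 m.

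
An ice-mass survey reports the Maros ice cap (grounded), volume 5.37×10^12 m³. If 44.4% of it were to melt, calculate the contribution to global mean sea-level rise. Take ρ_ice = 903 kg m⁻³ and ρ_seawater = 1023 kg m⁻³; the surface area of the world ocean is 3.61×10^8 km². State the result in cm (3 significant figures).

≈ 0.583 cm

Maros: 0.444 × 5.37×10^12 m³ × (903/1023) = 2.105×10^12 m³ of water.
Spread over 3.61×10^14 m² of ocean, Δh = 2.105×10^12 / 3.61×10^14 = 5.83×10^-3 m = 0.583 cm.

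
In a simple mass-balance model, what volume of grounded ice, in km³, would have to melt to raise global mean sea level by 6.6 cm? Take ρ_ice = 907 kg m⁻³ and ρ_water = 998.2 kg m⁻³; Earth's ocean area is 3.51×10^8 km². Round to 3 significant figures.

≈ 2.55×10^4 km³

Required water volume = Δh × A = 0.066 m × 3.51×10^14 m² = 2.317×10^13 m³ = 2.317×10^4 km³.
Ice volume = water volume × ρ_w/ρ_ice = 2.317×10^4 × 998.2/907 = 2.55×10^4 km³.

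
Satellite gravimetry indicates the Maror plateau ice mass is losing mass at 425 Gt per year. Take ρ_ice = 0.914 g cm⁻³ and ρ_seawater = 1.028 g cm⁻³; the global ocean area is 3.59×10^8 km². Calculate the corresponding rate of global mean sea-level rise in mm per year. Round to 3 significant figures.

≈ 1.15 mm/yr

ρ_w = 1.028 g cm⁻³ = 1028 kg m⁻³. Annual water volume added = 425 Gt / ρ_w = 4.250×10^14 kg / 1028 kg m⁻³ = 4.134×10^11 m³.
Δh per year = 4.134×10^11 / 3.59×10^14 = 1.15×10^-3 m = 1.15 mm.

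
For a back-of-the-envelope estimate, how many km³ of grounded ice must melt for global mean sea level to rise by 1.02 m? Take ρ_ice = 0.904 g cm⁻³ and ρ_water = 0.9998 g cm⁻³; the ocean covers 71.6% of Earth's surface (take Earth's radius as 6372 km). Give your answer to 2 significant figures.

Required water volume = Δh × A = 1.02 m × 3.65×10^14 m² = 3.726×10^14 m³ = 3.726×10^5 km³.
Ice volume = water volume × ρ_w/ρ_ice = 3.726×10^5 × 999.8/904 = 4.1×10^5 km³.

≈ 4.1×10^5 km³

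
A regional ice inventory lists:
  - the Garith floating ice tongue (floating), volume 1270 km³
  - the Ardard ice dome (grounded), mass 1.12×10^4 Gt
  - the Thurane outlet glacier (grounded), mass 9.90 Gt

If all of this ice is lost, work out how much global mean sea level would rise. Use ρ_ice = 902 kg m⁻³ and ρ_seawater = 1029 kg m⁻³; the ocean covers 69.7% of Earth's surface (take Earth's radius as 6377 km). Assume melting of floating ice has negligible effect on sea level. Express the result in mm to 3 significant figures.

The Garith floating ice tongue is floating and already displaces its own weight of water, so its melt adds essentially nothing to sea level.
Ardard: 1.12×10^4 Gt = 1.120×10^16 kg; dividing by ρ_w = 1029 kg m⁻³ gives 1.088×10^13 m³ of water.
Thurane: 9.90 Gt = 9.900×10^12 kg; dividing by ρ_w = 1029 kg m⁻³ gives 9.621×10^9 m³ of water.
Total added water ≈ 1.089×10^13 m³ over 3.56×10^14 m² → Δh = 0.0306 m = 30.6 mm.

≈ 30.6 mm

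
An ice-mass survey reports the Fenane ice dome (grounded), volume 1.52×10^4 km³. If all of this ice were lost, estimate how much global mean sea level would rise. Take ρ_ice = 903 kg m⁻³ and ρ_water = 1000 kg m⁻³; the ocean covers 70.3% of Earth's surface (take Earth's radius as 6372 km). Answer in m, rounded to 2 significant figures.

≈ 0.038 m

Fenane: 1.52×10^4 km³ × (903/1000) = 1.373×10^4 km³ of water.
Spread over 3.59×10^14 m² of ocean, Δh = 1.373×10^13 / 3.59×10^14 = 0.0383 m.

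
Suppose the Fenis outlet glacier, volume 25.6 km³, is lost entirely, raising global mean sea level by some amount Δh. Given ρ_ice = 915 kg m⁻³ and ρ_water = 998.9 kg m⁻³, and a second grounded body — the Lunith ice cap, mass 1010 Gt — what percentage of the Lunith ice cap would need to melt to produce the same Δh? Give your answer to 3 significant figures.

≈ 2.32 %

Equal sea-level rise means equal mass of meltwater, i.e. equal mass of ice lost.
Ice mass of Fenis: 2.342×10^13 kg; ice mass of Lunith: 1.010×10^15 kg.
Fraction required = 2.342×10^13 / 1.010×10^15 = 0.0232 → 2.32 %.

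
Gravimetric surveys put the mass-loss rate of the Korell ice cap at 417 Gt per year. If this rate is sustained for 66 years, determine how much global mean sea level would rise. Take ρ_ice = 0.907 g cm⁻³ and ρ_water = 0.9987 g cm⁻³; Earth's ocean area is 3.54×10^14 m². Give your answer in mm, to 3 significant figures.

≈ 77.8 mm

Total mass lost = 417 Gt/yr × 66 yr = 2.752×10^4 Gt = 2.752×10^16 kg.
ρ_w = 0.9987 g cm⁻³ = 998.7 kg m⁻³, so water volume = 2.752×10^16 / 998.7 = 2.756×10^13 m³.
Δh = 2.756×10^13 / 3.54×10^14 = 0.0778 m = 77.8 mm.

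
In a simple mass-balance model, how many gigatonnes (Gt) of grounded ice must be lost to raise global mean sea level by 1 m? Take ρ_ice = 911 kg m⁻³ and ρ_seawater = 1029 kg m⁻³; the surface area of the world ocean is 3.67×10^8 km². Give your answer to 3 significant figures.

Required water volume = Δh × A = 1 m × 3.67×10^14 m² = 3.670×10^14 m³.
ρ_w = 1029 kg m⁻³, so the mass of water = 3.670×10^14 m³ × 1029 kg m⁻³ = 3.776×10^17 kg = 3.78×10^5 Gt (and the same mass of ice, by conservation).

≈ 3.78×10^5 Gt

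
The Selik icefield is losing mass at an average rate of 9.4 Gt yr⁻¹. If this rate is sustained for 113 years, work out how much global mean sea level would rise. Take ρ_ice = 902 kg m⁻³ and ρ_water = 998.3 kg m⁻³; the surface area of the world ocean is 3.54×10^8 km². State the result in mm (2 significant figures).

≈ 3.0 mm

Total mass lost = 9.4 Gt/yr × 113 yr = 1062 Gt = 1.062×10^15 kg.
ρ_w = 998.3 kg m⁻³, so water volume = 1.062×10^15 / 998.3 = 1.064×10^12 m³.
Δh = 1.064×10^12 / 3.54×10^14 = 3.01×10^-3 m = 3.0 mm.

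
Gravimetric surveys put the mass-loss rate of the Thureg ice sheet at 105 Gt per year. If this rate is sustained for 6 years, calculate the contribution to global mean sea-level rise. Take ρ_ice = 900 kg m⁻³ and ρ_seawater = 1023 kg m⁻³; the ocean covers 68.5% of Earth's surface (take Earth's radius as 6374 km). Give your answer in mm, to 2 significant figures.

≈ 1.8 mm

Total mass lost = 105 Gt/yr × 6 yr = 630.0 Gt = 6.300×10^14 kg.
ρ_w = 1023 kg m⁻³, so water volume = 6.300×10^14 / 1023 = 6.158×10^11 m³.
Δh = 6.158×10^11 / 3.50×10^14 = 1.76×10^-3 m = 1.8 mm.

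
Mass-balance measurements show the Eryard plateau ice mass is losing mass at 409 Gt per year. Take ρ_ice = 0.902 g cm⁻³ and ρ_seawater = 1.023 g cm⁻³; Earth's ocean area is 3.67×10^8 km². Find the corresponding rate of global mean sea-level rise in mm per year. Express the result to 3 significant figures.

≈ 1.09 mm/yr

ρ_w = 1.023 g cm⁻³ = 1023 kg m⁻³. Annual water volume added = 409 Gt / ρ_w = 4.090×10^14 kg / 1023 kg m⁻³ = 3.998×10^11 m³.
Δh per year = 3.998×10^11 / 3.67×10^14 = 1.09×10^-3 m = 1.09 mm.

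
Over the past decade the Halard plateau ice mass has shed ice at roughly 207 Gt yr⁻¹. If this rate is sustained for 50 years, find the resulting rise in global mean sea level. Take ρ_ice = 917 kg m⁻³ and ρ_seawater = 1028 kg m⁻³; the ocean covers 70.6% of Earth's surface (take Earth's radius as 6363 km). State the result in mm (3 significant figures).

Total mass lost = 207 Gt/yr × 50 yr = 1.035×10^4 Gt = 1.035×10^16 kg.
ρ_w = 1028 kg m⁻³, so water volume = 1.035×10^16 / 1028 = 1.007×10^13 m³.
Δh = 1.007×10^13 / 3.59×10^14 = 0.0280 m = 28.0 mm.

≈ 28.0 mm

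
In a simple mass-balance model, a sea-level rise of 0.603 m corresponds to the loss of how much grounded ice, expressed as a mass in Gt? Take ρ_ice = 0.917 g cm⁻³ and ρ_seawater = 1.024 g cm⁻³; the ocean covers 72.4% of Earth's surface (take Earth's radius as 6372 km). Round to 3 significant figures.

Required water volume = Δh × A = 0.603 m × 3.69×10^14 m² = 2.227×10^14 m³.
ρ_w = 1.024 g cm⁻³ = 1024 kg m⁻³, so the mass of water = 2.227×10^14 m³ × 1024 kg m⁻³ = 2.281×10^17 kg = 2.28×10^5 Gt (and the same mass of ice, by conservation).

≈ 2.28×10^5 Gt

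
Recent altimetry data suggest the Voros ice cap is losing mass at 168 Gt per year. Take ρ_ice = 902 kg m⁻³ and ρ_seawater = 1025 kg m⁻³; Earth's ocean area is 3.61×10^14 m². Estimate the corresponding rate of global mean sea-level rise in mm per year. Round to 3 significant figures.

ρ_w = 1025 kg m⁻³. Annual water volume added = 168 Gt / ρ_w = 1.680×10^14 kg / 1025 kg m⁻³ = 1.639×10^11 m³.
Δh per year = 1.639×10^11 / 3.61×10^14 = 4.54×10^-4 m = 0.454 mm.

≈ 0.454 mm/yr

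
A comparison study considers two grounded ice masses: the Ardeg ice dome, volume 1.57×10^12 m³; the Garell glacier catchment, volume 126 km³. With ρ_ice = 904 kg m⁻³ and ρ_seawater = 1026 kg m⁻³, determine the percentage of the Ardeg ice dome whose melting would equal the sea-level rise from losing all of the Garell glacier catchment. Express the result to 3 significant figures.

≈ 8.03 %

Equal sea-level rise means equal mass of meltwater, i.e. equal mass of ice lost.
Ice mass of Garell: 1.139×10^14 kg; ice mass of Ardeg: 1.419×10^15 kg.
Fraction required = 1.139×10^14 / 1.419×10^15 = 0.0803 → 8.03 %.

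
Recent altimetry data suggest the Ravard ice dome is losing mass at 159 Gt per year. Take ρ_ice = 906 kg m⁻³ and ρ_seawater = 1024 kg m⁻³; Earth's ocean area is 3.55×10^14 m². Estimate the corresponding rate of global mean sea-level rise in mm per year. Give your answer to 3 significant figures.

ρ_w = 1024 kg m⁻³. Annual water volume added = 159 Gt / ρ_w = 1.590×10^14 kg / 1024 kg m⁻³ = 1.553×10^11 m³.
Δh per year = 1.553×10^11 / 3.55×10^14 = 4.37×10^-4 m = 0.437 mm.

≈ 0.437 mm/yr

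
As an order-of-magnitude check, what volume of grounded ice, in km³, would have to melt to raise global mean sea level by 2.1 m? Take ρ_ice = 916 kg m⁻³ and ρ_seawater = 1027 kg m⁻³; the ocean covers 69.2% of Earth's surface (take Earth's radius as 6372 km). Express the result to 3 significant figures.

≈ 8.31×10^5 km³

Required water volume = Δh × A = 2.1 m × 3.53×10^14 m² = 7.415×10^14 m³ = 7.415×10^5 km³.
Ice volume = water volume × ρ_w/ρ_ice = 7.415×10^5 × 1027/916 = 8.31×10^5 km³.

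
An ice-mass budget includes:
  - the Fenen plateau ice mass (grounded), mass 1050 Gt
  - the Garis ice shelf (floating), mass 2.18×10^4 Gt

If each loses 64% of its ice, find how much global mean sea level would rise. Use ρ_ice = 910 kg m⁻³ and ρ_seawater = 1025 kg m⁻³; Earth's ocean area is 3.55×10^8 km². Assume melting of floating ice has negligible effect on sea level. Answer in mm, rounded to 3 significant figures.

≈ 1.85 mm

Fenen: 0.64 × 1050 Gt = 6.720×10^14 kg; dividing by ρ_w = 1025 kg m⁻³ gives 6.556×10^11 m³ of water.
The Garis ice shelf is floating and already displaces its own weight of water, so its melt adds essentially nothing to sea level.
Total added water ≈ 6.556×10^11 m³ over 3.55×10^14 m² → Δh = 1.85×10^-3 m = 1.85 mm.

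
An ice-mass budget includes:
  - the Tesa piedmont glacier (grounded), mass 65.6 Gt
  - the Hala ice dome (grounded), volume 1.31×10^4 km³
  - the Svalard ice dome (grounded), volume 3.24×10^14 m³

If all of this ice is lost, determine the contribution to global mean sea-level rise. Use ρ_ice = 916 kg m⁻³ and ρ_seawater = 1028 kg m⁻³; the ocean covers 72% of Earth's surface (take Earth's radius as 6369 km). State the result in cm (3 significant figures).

≈ 81.9 cm

Tesa: 65.6 Gt = 6.560×10^13 kg; dividing by ρ_w = 1028 kg m⁻³ gives 6.381×10^10 m³ of water.
Hala: 1.31×10^4 km³ × (916/1028) = 1.167×10^4 km³ of water.
Svalard: 3.24×10^14 m³ × (916/1028) = 2.887×10^14 m³ of water.
Total added water ≈ 3.004×10^14 m³ over 3.67×10^14 m² → Δh = 0.819 m = 81.9 cm.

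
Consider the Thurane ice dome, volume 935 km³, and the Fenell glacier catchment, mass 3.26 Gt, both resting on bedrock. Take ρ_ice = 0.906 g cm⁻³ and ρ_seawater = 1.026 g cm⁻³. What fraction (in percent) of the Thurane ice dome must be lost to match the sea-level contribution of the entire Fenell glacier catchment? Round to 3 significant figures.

≈ 0.385 %

Equal sea-level rise means equal mass of meltwater, i.e. equal mass of ice lost.
Ice mass of Fenell: 3.260×10^12 kg; ice mass of Thurane: 8.471×10^14 kg.
Fraction required = 3.260×10^12 / 8.471×10^14 = 3.85×10^-3 → 0.385 %.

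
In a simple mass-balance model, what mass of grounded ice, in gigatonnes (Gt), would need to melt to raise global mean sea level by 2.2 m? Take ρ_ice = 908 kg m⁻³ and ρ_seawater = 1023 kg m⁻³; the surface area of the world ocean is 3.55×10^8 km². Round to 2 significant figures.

Required water volume = Δh × A = 2.2 m × 3.55×10^14 m² = 7.810×10^14 m³.
ρ_w = 1023 kg m⁻³, so the mass of water = 7.810×10^14 m³ × 1023 kg m⁻³ = 7.990×10^17 kg = 8.0×10^5 Gt (and the same mass of ice, by conservation).

≈ 8.0×10^5 Gt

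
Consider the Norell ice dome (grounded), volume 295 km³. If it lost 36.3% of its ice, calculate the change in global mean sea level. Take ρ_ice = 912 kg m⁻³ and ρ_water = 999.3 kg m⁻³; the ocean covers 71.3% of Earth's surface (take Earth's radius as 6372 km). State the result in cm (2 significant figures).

Norell: 0.363 × 295 km³ × (912/999.3) = 97.73 km³ of water.
Spread over 3.64×10^14 m² of ocean, Δh = 9.773×10^10 / 3.64×10^14 = 2.69×10^-4 m = 0.027 cm.

≈ 0.027 cm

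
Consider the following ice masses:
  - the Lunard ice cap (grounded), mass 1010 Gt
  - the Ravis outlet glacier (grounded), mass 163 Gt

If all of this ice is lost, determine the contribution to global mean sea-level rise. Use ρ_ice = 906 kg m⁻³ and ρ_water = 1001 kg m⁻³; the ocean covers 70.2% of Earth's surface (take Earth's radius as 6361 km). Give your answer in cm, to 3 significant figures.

≈ 0.328 cm

Lunard: 1010 Gt = 1.010×10^15 kg; dividing by ρ_w = 1001 kg m⁻³ gives 1.009×10^12 m³ of water.
Ravis: 163 Gt = 1.630×10^14 kg; dividing by ρ_w = 1001 kg m⁻³ gives 1.628×10^11 m³ of water.
Total added water ≈ 1.172×10^12 m³ over 3.57×10^14 m² → Δh = 3.28×10^-3 m = 0.328 cm.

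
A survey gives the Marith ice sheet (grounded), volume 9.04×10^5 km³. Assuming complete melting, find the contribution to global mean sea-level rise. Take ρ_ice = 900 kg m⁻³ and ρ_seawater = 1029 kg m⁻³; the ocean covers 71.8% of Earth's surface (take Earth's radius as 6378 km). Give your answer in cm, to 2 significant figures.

Marith: 9.04×10^5 km³ × (900/1029) = 7.907×10^5 km³ of water.
Spread over 3.67×10^14 m² of ocean, Δh = 7.907×10^14 / 3.67×10^14 = 2.15 m = 220 cm.

≈ 220 cm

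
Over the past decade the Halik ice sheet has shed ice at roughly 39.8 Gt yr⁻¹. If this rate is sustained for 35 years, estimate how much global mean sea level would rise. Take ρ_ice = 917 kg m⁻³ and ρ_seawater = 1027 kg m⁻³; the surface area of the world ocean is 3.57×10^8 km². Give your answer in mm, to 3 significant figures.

≈ 3.80 mm

Total mass lost = 39.8 Gt/yr × 35 yr = 1393 Gt = 1.393×10^15 kg.
ρ_w = 1027 kg m⁻³, so water volume = 1.393×10^15 / 1027 = 1.356×10^12 m³.
Δh = 1.356×10^12 / 3.57×10^14 = 3.80×10^-3 m = 3.80 mm.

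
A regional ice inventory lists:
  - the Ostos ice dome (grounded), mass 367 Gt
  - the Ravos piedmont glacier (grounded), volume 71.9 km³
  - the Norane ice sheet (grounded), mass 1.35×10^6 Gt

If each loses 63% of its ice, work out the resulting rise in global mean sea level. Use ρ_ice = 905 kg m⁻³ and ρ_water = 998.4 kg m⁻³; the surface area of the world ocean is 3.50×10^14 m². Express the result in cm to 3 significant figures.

≈ 243 cm

Ostos: 0.63 × 367 Gt = 2.312×10^14 kg; dividing by ρ_w = 998.4 kg m⁻³ gives 2.316×10^11 m³ of water.
Ravos: 0.63 × 71.9 km³ × (905/998.4) = 41.06 km³ of water.
Norane: 0.63 × 1.35×10^6 Gt = 8.505×10^17 kg; dividing by ρ_w = 998.4 kg m⁻³ gives 8.519×10^14 m³ of water.
Total added water ≈ 8.521×10^14 m³ over 3.50×10^14 m² → Δh = 2.43 m = 243 cm.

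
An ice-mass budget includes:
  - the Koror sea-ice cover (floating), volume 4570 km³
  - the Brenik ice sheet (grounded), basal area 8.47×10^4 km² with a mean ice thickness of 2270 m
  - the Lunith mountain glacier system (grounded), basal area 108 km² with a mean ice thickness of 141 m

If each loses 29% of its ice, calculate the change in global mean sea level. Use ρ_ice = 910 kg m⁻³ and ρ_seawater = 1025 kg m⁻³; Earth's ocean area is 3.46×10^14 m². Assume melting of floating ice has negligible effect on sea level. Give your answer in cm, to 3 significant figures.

The Koror sea-ice cover is floating and already displaces its own weight of water, so its melt adds essentially nothing to sea level.
Brenik: ice volume = 8.47×10^4 km² × 2270 m = 1.923×10^5 km³; 0.29 × 1.923×10^5 × (910/1025) = 4.950×10^4 km³ of water.
Lunith: ice volume = 108 km² × 141 m = 15.23 km³; 0.29 × 15.23 × (910/1025) = 3.921 km³ of water.
Total added water ≈ 4.951×10^13 m³ over 3.46×10^14 m² → Δh = 0.143 m = 14.3 cm.

≈ 14.3 cm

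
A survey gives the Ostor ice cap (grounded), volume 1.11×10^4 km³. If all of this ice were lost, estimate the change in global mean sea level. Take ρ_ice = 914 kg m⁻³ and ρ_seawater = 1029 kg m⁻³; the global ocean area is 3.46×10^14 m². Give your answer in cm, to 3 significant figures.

≈ 2.85 cm

Ostor: 1.11×10^4 km³ × (914/1029) = 9859 km³ of water.
Spread over 3.46×10^14 m² of ocean, Δh = 9.859×10^12 / 3.46×10^14 = 0.0285 m = 2.85 cm.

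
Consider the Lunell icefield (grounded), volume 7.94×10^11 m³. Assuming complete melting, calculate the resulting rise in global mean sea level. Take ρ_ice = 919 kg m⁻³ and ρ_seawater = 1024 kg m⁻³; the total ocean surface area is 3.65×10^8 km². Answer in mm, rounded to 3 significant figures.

Lunell: 7.94×10^11 m³ × (919/1024) = 7.126×10^11 m³ of water.
Spread over 3.65×10^14 m² of ocean, Δh = 7.126×10^11 / 3.65×10^14 = 1.95×10^-3 m = 1.95 mm.

≈ 1.95 mm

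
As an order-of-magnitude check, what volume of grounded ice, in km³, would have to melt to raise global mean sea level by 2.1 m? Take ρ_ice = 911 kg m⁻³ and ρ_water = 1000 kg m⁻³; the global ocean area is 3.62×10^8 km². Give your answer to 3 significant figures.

Required water volume = Δh × A = 2.1 m × 3.62×10^14 m² = 7.602×10^14 m³ = 7.602×10^5 km³.
Ice volume = water volume × ρ_w/ρ_ice = 7.602×10^5 × 1000/911 = 8.34×10^5 km³.

≈ 8.34×10^5 km³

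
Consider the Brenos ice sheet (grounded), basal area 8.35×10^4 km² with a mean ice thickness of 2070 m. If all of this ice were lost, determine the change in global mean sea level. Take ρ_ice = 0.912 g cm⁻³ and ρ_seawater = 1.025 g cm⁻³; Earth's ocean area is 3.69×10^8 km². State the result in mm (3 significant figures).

Brenos: ice volume = 8.35×10^4 km² × 2070 m = 1.728×10^5 km³; 1.728×10^5 × (912/1025) = 1.538×10^5 km³ of water.
Spread over 3.69×10^14 m² of ocean, Δh = 1.538×10^14 / 3.69×10^14 = 0.417 m = 417 mm.

≈ 417 mm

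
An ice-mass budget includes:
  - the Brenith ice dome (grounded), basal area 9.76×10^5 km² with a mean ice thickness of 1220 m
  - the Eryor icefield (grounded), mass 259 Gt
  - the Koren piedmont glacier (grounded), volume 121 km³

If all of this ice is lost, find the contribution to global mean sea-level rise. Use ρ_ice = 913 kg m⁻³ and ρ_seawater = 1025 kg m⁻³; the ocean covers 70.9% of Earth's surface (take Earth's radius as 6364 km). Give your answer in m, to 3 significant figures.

≈ 2.94 m

Brenith: ice volume = 9.76×10^5 km² × 1220 m = 1.191×10^6 km³; 1.191×10^6 × (913/1025) = 1.061×10^6 km³ of water.
Eryor: 259 Gt = 2.590×10^14 kg; dividing by ρ_w = 1025 kg m⁻³ gives 2.527×10^11 m³ of water.
Koren: 121 km³ × (913/1025) = 107.8 km³ of water.
Total added water ≈ 1.061×10^15 m³ over 3.61×10^14 m² → Δh = 2.94 m.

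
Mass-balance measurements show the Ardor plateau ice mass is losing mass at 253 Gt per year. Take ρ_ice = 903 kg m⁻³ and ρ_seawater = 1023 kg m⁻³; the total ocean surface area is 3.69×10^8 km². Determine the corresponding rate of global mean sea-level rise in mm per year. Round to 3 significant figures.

≈ 0.670 mm/yr

ρ_w = 1023 kg m⁻³. Annual water volume added = 253 Gt / ρ_w = 2.530×10^14 kg / 1023 kg m⁻³ = 2.473×10^11 m³.
Δh per year = 2.473×10^11 / 3.69×10^14 = 6.70×10^-4 m = 0.670 mm.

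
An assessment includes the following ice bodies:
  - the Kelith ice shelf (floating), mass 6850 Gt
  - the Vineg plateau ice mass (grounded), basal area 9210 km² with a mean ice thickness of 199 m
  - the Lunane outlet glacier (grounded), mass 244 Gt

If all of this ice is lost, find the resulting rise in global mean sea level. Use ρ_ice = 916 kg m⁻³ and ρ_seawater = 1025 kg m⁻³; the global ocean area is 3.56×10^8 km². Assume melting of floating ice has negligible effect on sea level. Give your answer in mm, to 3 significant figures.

The Kelith ice shelf is floating and already displaces its own weight of water, so its melt adds essentially nothing to sea level.
Vineg: ice volume = 9210 km² × 199 m = 1833 km³; 1833 × (916/1025) = 1638 km³ of water.
Lunane: 244 Gt = 2.440×10^14 kg; dividing by ρ_w = 1025 kg m⁻³ gives 2.380×10^11 m³ of water.
Total added water ≈ 1.876×10^12 m³ over 3.56×10^14 m² → Δh = 5.27×10^-3 m = 5.27 mm.

≈ 5.27 mm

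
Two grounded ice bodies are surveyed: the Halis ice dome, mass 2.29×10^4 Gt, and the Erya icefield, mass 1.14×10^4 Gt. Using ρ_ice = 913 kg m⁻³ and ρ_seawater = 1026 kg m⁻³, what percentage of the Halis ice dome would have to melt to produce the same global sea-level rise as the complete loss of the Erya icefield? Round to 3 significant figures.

Equal sea-level rise means equal mass of meltwater, i.e. equal mass of ice lost.
Ice mass of Erya: 1.140×10^16 kg; ice mass of Halis: 2.290×10^16 kg.
Fraction required = 1.140×10^16 / 2.290×10^16 = 0.498 → 49.8 %.

≈ 49.8 %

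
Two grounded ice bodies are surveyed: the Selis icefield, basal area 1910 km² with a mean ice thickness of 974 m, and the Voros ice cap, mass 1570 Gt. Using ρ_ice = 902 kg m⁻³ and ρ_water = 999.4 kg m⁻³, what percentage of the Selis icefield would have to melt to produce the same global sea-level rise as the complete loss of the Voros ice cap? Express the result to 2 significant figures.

Equal sea-level rise means equal mass of meltwater, i.e. equal mass of ice lost.
Ice mass of Voros: 1.570×10^15 kg; ice mass of Selis: 1.678×10^15 kg.
Fraction required = 1.570×10^15 / 1.678×10^15 = 0.936 → 94 %.

≈ 94 %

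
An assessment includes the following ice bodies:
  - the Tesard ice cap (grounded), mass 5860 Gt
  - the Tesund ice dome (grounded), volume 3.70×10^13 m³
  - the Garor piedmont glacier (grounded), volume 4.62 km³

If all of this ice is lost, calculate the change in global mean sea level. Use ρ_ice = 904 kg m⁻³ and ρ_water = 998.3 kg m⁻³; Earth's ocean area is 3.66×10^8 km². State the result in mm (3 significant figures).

≈ 108 mm

Tesard: 5860 Gt = 5.860×10^15 kg; dividing by ρ_w = 998.3 kg m⁻³ gives 5.870×10^12 m³ of water.
Tesund: 3.70×10^13 m³ × (904/998.3) = 3.350×10^13 m³ of water.
Garor: 4.62 km³ × (904/998.3) = 4.184 km³ of water.
Total added water ≈ 3.938×10^13 m³ over 3.66×10^14 m² → Δh = 0.108 m = 108 mm.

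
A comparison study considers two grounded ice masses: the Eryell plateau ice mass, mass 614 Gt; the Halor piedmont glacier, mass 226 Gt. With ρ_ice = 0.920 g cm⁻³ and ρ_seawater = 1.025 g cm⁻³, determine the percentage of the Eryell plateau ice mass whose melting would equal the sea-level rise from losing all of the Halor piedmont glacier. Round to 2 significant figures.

Equal sea-level rise means equal mass of meltwater, i.e. equal mass of ice lost.
Ice mass of Halor: 2.260×10^14 kg; ice mass of Eryell: 6.140×10^14 kg.
Fraction required = 2.260×10^14 / 6.140×10^14 = 0.368 → 37 %.

≈ 37 %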